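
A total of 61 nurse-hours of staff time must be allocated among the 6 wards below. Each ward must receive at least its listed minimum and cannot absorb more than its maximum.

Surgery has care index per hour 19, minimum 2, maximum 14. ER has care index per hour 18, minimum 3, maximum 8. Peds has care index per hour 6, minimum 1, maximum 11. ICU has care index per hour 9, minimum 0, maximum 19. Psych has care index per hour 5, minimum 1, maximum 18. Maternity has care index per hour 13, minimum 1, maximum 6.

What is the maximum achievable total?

740

Meeting every minimum uses 2+3+1+0+1+1 = 8 nurse-hours, leaving 53.
Rank by care index per hour: Surgery 19 > ER 18 > Maternity 13 > ICU 9 > Peds 6 > Psych 5.
Surgery takes 12 more to reach its cap of 14 — 41 left.
Give ER 5 more to hit its cap of 8 — 36 left.
Maternity takes 5 more to reach its cap of 6 — 31 left.
Give ICU 19 more to hit its cap of 19 — 12 left.
Peds takes 10 more to reach its cap of 11 — 2 left.
Psych: +2 (room for 17) → 3. Pool exhausted.
Total = 19×14 + 18×8 + 6×11 + 9×19 + 5×3 + 13×6 = 740.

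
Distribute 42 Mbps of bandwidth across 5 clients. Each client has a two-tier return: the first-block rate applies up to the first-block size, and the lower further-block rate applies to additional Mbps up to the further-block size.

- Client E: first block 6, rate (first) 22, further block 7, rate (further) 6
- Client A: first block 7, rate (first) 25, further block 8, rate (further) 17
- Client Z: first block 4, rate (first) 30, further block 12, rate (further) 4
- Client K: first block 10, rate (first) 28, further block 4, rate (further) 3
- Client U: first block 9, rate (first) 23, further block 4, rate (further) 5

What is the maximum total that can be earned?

1016

Order all 10 blocks by rate: Client Z/tier1 30 > Client K/tier1 28 > Client A/tier1 25 > Client U/tier1 23 > Client E/tier1 22 > Client A/tier2 17 > Client E/tier2 6 > Client U/tier2 5 > Client Z/tier2 4 > Client K/tier2 3.
Client Z tier1 at 30: fill all 4 → 38 left.
Client K/tier1 (28): +10 → 28 left.
Fill Client A tier1 block (7 at 25) → 21 left.
Fill Client U tier1 block (9 at 23) → 12 left.
Client E tier1 at 22: fill all 6 → 6 left.
Client A tier2 at 17: only 6 left, fill 6.
Total = 30×4 + 28×10 + 25×7 + 23×9 + 22×6 + 17×6 = 1016.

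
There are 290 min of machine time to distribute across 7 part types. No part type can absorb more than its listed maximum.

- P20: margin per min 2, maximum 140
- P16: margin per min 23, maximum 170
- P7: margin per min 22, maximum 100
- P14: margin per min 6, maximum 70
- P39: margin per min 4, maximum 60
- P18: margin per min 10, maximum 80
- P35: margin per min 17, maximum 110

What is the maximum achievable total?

Order the part types by margin per min: P16 23 > P7 22 > P35 17 > P18 10 > P14 6 > P39 4 > P20 2.
P16: +170 to 170 (cap) ; 120 left.
Give P7 100 to hit its cap of 100 ; 20 left.
Only 20 left; P35 takes them to reach 20.
Total = 23×170 + 22×100 + 17×20 = 6450.

6450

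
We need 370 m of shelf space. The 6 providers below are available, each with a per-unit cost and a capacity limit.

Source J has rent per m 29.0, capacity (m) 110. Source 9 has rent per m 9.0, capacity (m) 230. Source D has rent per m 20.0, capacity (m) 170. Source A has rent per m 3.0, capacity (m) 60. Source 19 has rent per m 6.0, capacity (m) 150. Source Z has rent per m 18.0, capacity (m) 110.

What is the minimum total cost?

Use providers in increasing cost order.
Take 60 from Source A at 3.0 ; need 310 more.
Source 19 (6.0): use full 150 ; 160 m to go.
Source 9 (9.0): take the remaining 160 ; done.
Source Z, Source D, Source J: unused.
Cost = 60×3.0 + 150×6.0 + 160×9.0 = 2520.

2520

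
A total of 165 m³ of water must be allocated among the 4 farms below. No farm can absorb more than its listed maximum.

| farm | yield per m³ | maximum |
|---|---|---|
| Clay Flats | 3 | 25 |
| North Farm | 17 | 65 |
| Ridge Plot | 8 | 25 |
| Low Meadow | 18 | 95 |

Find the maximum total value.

Highest yield per m³ first: Low Meadow 18 > North Farm 17 > Ridge Plot 8 > Clay Flats 3.
Low Meadow takes 95 to reach its cap of 95 ; 70 left.
North Farm: +65 to 65 (cap) ; 5 left.
Ridge Plot has room for 25 but only 5 remain, so it gets 5.
Total = 17×65 + 8×5 + 18×95 = 2855.

2855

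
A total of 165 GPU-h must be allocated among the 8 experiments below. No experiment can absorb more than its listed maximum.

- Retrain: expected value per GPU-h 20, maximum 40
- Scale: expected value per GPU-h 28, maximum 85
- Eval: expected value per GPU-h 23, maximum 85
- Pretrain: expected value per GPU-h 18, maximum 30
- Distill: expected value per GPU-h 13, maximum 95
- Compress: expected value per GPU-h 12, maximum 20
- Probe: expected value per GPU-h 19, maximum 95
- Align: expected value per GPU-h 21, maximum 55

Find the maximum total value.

4220

Order the experiments by expected value per GPU-h: Scale 28 > Eval 23 > Align 21 > Retrain 20 > Probe 19 > Pretrain 18 > Distill 13 > Compress 12.
Scale takes 85 to reach its cap of 85 → 80 left.
Eval has room for 85 but only 80 remain, so it gets 80.
Total = 28×85 + 23×80 = 4220.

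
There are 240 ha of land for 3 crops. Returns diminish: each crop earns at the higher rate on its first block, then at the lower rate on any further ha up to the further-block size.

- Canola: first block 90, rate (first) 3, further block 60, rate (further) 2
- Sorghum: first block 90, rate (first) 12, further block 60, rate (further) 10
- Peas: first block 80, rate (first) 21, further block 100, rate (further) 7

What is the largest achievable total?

3430

Treat each block as its own option and order by rate: Peas/tier1 21 > Sorghum/tier1 12 > Sorghum/tier2 10 > Peas/tier2 7 > Canola/tier1 3 > Canola/tier2 2.
Fill Peas tier1 block (80 at 21) — 160 left.
Sorghum/tier1 (12): +90 — 70 left.
Sorghum tier2 at 10: fill all 60 — 10 left.
Peas tier2 at 7: only 10 left, fill 10.
Total = 21×80 + 12×90 + 10×60 + 7×10 = 3430.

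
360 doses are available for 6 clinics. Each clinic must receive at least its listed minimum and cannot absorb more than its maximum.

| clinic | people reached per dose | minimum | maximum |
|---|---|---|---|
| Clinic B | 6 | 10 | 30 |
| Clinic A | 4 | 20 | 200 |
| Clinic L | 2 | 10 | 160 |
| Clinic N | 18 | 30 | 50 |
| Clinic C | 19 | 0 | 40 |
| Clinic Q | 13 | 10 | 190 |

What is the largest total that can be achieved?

4490

Meeting every minimum uses 10+20+10+30+0+10 = 80 doses, leaving 280.
Rank by people reached per dose: Clinic C 19 > Clinic N 18 > Clinic Q 13 > Clinic B 6 > Clinic A 4 > Clinic L 2.
Clinic C takes 40 more to reach its cap of 40 → 240 left.
Clinic N takes 20 more to reach its cap of 50 → 220 left.
Give Clinic Q 180 more to hit its cap of 190 → 40 left.
Clinic B: +20 to 30 (cap) → 20 left.
Clinic A: +20 (room for 180) → 40. Pool exhausted.
Total = 6×30 + 4×40 + 2×10 + 18×50 + 19×40 + 13×190 = 4490.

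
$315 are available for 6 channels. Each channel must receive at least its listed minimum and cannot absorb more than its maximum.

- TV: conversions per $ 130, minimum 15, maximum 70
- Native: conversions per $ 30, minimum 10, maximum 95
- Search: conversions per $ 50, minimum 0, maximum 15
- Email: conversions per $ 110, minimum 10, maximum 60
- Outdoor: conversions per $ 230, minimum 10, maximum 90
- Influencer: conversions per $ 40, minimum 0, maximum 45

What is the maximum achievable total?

40000

Meeting every minimum uses 15+10+0+10+10+0 = 45 $, leaving 270.
Rank by conversions per $: Outdoor 230 > TV 130 > Email 110 > Search 50 > Influencer 40 > Native 30.
Outdoor takes 80 more to reach its cap of 90 — 190 left.
TV takes 55 more to reach its cap of 70 — 135 left.
Give Email 50 more to hit its cap of 60 — 85 left.
Give Search 15 more to hit its cap of 15 — 70 left.
Influencer: +45 to 45 (cap) — 25 left.
Only 25 left; Native takes them to reach 35.
Total = 130×70 + 30×35 + 50×15 + 110×60 + 230×90 + 40×45 = 40000.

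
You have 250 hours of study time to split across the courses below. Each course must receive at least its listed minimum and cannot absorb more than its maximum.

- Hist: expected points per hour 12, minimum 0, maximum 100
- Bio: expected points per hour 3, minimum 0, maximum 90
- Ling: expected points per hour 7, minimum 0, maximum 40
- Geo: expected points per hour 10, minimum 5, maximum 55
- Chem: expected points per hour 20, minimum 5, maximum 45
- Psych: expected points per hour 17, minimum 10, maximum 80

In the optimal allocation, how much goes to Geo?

25

Meeting every minimum uses 0+0+0+5+5+10 = 20 hours, leaving 230.
Rank by expected points per hour: Chem 20 > Psych 17 > Hist 12 > Geo 10 > Ling 7 > Bio 3.
Chem: +40 to 45 (cap) ; 190 left.
Psych takes 70 more to reach its cap of 80 ; 120 left.
Hist: +100 to 100 (cap) ; 20 left.
Only 20 left; Geo takes them to reach 25.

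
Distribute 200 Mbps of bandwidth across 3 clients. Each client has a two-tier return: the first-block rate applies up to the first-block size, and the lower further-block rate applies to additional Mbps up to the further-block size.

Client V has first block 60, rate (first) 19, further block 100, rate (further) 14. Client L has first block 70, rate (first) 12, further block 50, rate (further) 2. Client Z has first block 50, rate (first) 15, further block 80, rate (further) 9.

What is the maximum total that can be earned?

3150

Treat each block as its own option and order by rate: Client V/first 19 > Client Z/first 15 > Client V/second 14 > Client L/first 12 > Client Z/second 9 > Client L/second 2.
Fill Client V first block (60 at 19) — 140 left.
Fill Client Z first block (50 at 15) — 90 left.
Client V/second: +90 of 100 at 14; pool empty.
Total = 19×60 + 15×50 + 14×90 = 3150.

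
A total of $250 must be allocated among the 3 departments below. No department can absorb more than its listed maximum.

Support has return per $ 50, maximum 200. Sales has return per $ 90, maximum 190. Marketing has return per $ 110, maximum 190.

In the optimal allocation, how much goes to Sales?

Rank by return per $: Marketing 110 > Sales 90 > Support 50.
Give Marketing 190 to hit its cap of 190 — 60 left.
Only 60 left; Sales takes them to reach 60.

60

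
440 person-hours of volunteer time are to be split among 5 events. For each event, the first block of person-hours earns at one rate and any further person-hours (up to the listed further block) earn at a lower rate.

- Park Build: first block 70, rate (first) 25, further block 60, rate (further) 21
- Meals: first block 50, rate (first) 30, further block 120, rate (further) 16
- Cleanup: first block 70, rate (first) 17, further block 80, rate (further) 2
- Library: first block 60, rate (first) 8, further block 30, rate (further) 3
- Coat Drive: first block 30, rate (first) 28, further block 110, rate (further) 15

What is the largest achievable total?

9060

Order all 10 blocks by rate: Meals/first 30 > Coat Drive/first 28 > Park Build/first 25 > Park Build/second 21 > Cleanup/first 17 > Meals/second 16 > Coat Drive/second 15 > Library/first 8 > Library/second 3 > Cleanup/second 2.
Meals first at 30: fill all 50 → 390 left.
Coat Drive first at 28: fill all 30 → 360 left.
Park Build first at 25: fill all 70 → 290 left.
Park Build/second (21): +60 → 230 left.
Fill Cleanup first block (70 at 17) → 160 left.
Meals/second (16): +120 → 40 left.
Coat Drive second at 15: only 40 left, fill 40.
Total = 30×50 + 28×30 + 25×70 + 21×60 + 17×70 + 16×120 + 15×40 = 9060.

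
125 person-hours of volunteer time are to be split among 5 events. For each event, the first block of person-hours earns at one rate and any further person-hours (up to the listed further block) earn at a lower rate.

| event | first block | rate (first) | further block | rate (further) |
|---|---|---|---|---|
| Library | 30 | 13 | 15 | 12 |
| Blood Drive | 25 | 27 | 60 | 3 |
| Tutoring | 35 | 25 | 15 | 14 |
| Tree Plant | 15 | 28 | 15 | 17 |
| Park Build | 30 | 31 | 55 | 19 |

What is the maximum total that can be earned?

Order all 10 blocks by rate: Park Build/tier1 31 > Tree Plant/tier1 28 > Blood Drive/tier1 27 > Tutoring/tier1 25 > Park Build/tier2 19 > Tree Plant/tier2 17 > Tutoring/tier2 14 > Library/tier1 13 > Library/tier2 12 > Blood Drive/tier2 3.
Park Build/tier1 (31): +30 → 95 left.
Tree Plant tier1 at 28: fill all 15 → 80 left.
Fill Blood Drive tier1 block (25 at 27) → 55 left.
Tutoring tier1 at 25: fill all 35 → 20 left.
20 remain; put them into Park Build tier2 at 19.
Total = 31×30 + 28×15 + 27×25 + 25×35 + 19×20 = 3280.

3280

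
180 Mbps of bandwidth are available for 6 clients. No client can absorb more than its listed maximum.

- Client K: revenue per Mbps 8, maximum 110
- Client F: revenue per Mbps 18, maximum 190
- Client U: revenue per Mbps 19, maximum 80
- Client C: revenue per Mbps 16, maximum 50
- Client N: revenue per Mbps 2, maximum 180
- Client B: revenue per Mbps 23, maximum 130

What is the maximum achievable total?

3940

Order the clients by revenue per Mbps: Client B 23 > Client U 19 > Client F 18 > Client C 16 > Client K 8 > Client N 2.
Client B takes 130 to reach its cap of 130 → 50 left.
Client U has room for 80 but only 50 remain, so it gets 50.
Total = 19×50 + 23×130 = 3940.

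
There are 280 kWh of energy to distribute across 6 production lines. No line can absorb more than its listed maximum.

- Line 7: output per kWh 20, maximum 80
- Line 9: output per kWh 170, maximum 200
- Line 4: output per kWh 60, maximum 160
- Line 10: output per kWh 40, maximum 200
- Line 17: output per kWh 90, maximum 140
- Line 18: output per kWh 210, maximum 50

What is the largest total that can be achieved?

Highest output per kWh first: Line 18 210 > Line 9 170 > Line 17 90 > Line 4 60 > Line 10 40 > Line 7 20.
Line 18: +50 to 50 (cap) — 230 left.
Line 9: +200 to 200 (cap) — 30 left.
Line 17: +30 (room for 140) → 30. Pool exhausted.
Total = 170×200 + 90×30 + 210×50 = 47200.

47200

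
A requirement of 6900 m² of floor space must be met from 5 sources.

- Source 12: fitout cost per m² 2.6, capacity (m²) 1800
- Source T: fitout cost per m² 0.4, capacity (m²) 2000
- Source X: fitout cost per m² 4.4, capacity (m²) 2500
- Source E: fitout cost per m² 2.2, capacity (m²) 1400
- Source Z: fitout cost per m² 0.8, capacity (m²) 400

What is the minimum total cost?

14600

Fill from the cheapest source first.
Source T (0.4): use full 2000 — 4900 m² to go.
Source Z at 0.8: take all 400 m² — 4500 still needed.
Source E (2.2): use full 1400 — 3100 m² to go.
Take 1800 from Source 12 at 2.6 — need 1300 more.
Source X at 4.4: take 1300 of its 2500 — requirement met.
Cost = 2000×0.4 + 400×0.8 + 1400×2.2 + 1800×2.6 + 1300×4.4 = 14600.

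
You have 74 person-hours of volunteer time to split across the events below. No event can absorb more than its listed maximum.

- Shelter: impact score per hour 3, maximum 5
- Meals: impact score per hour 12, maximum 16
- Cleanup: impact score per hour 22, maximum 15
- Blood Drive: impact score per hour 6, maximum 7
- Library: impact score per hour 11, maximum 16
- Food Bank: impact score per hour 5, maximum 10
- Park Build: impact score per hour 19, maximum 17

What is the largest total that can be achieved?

1078

Order the events by impact score per hour: Cleanup 22 > Park Build 19 > Meals 12 > Library 11 > Blood Drive 6 > Food Bank 5 > Shelter 3.
Give Cleanup 15 to hit its cap of 15 — 59 left.
Give Park Build 17 to hit its cap of 17 — 42 left.
Give Meals 16 to hit its cap of 16 — 26 left.
Give Library 16 to hit its cap of 16 — 10 left.
Blood Drive: +7 to 7 (cap) — 3 left.
Food Bank has room for 10 but only 3 remain, so it gets 3.
Total = 12×16 + 22×15 + 6×7 + 11×16 + 5×3 + 19×17 = 1078.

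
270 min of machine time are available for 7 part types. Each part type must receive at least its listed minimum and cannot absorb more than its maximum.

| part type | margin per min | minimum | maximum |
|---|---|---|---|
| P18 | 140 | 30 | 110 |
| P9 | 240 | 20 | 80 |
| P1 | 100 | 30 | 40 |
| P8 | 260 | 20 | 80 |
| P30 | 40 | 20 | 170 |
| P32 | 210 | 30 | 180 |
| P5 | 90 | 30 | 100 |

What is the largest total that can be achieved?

Meeting every minimum uses 30+20+30+20+20+30+30 = 180 min, leaving 90.
Order the part types by margin per min: P8 260 > P9 240 > P32 210 > P18 140 > P1 100 > P5 90 > P30 40.
Give P8 60 more to hit its cap of 80 ; 30 left.
P9: +30 (room for 60) → 50. Pool exhausted.
Total = 140×30 + 240×50 + 100×30 + 260×80 + 40×20 + 210×30 + 90×30 = 49800.

49800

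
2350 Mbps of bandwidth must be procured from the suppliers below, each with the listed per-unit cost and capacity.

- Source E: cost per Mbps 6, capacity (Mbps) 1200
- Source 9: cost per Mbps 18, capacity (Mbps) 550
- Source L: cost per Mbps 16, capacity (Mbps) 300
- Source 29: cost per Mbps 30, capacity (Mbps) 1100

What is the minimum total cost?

30900

Cheapest first:
Source E (6): use full 1200 ; 1150 Mbps to go.
Take 300 from Source L at 16 ; need 850 more.
Source 9 (18): use full 550 ; 300 Mbps to go.
Take 300 from Source 29 at 30 to finish.
Cost = 1200×6 + 300×16 + 550×18 + 300×30 = 30900.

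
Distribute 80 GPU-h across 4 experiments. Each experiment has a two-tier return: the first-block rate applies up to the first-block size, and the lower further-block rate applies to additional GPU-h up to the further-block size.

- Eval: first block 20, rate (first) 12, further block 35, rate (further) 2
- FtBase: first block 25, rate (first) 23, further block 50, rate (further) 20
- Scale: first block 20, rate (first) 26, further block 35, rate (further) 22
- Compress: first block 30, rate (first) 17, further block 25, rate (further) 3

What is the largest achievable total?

1865

Treat each block as its own option and order by rate: Scale/T1 26 > FtBase/T1 23 > Scale/T2 22 > FtBase/T2 20 > Compress/T1 17 > Eval/T1 12 > Compress/T2 3 > Eval/T2 2.
Scale/T1 (26): +20 ; 60 left.
FtBase T1 at 23: fill all 25 ; 35 left.
Scale T2 at 22: fill all 35 ; 0 left.
Total = 26×20 + 23×25 + 22×35 = 1865.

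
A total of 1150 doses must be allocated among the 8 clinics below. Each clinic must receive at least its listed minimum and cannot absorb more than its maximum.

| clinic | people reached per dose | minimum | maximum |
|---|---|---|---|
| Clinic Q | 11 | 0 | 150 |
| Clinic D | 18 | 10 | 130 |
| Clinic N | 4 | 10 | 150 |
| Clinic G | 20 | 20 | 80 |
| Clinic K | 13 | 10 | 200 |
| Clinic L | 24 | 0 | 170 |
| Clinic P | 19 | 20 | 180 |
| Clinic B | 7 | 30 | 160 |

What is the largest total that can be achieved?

Meeting every minimum uses 0+10+10+20+10+0+20+30 = 100 doses, leaving 1050.
Order the clinics by people reached per dose: Clinic L 24 > Clinic G 20 > Clinic P 19 > Clinic D 18 > Clinic K 13 > Clinic Q 11 > Clinic B 7 > Clinic N 4.
Give Clinic L 170 more to hit its cap of 170 ; 880 left.
Clinic G takes 60 more to reach its cap of 80 ; 820 left.
Give Clinic P 160 more to hit its cap of 180 ; 660 left.
Clinic D: +120 to 130 (cap) ; 540 left.
Give Clinic K 190 more to hit its cap of 200 ; 350 left.
Clinic Q: +150 to 150 (cap) ; 200 left.
Clinic B takes 130 more to reach its cap of 160 ; 70 left.
Clinic N: +70 (room for 140) → 80. Pool exhausted.
Total = 11×150 + 18×130 + 4×80 + 20×80 + 13×200 + 24×170 + 19×180 + 7×160 = 17130.

17130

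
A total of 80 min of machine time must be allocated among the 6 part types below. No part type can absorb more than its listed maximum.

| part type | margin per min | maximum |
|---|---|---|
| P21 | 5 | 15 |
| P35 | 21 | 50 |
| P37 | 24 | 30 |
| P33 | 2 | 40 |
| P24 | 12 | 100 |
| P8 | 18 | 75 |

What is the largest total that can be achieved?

1770

Order the part types by margin per min: P37 24 > P35 21 > P8 18 > P24 12 > P21 5 > P33 2.
Give P37 30 to hit its cap of 30 ; 50 left.
Give P35 50 to hit its cap of 50 ; 0 left.
Total = 21×50 + 24×30 = 1770.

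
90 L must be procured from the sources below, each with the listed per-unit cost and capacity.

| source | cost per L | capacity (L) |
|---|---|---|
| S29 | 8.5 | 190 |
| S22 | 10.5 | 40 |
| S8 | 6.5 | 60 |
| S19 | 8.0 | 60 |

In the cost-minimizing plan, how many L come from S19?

30

Use sources in increasing cost order.
S8 (6.5): use full 60 → 30 L to go.
S19 (8.0): take the remaining 30 → done.
S29, S22: unused.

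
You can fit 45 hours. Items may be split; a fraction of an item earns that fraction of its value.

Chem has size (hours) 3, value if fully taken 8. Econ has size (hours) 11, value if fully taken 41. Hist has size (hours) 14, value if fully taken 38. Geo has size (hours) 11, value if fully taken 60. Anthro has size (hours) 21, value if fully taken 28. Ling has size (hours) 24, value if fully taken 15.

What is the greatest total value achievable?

155

Best value per unit of size first: Geo 60/11≈5.45, Econ 41/11≈3.73, Hist 38/14≈2.71, Chem 8/3≈2.67, Anthro 28/21≈1.33, Ling 15/24≈0.625.
Take all of Geo (11 hours, value 60) — 34 hours left.
Econ: take in full, 11 hours for value 41 — 23 left.
Take all of Hist (14 hours, value 38) — 9 hours left.
All 3 hours of Chem fit (value 8) — 6 remain.
6 hours left: a 6/21 share of Anthro gives 28×6/21 = 8.
Total value = 155.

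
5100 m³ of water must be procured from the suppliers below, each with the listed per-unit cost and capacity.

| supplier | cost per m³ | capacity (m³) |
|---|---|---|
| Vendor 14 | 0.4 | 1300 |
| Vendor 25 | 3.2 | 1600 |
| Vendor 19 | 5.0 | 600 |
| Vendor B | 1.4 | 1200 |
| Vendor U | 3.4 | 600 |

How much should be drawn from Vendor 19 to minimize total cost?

400

Cheapest first:
Vendor 14 (0.4): use full 1300 ; 3800 m³ to go.
Vendor B at 1.4: take all 1200 m³ ; 2600 still needed.
Take 1600 from Vendor 25 at 3.2 ; need 1000 more.
Take 600 from Vendor U at 3.4 ; need 400 more.
Vendor 19 at 5.0: take 400 of its 600 ; requirement met.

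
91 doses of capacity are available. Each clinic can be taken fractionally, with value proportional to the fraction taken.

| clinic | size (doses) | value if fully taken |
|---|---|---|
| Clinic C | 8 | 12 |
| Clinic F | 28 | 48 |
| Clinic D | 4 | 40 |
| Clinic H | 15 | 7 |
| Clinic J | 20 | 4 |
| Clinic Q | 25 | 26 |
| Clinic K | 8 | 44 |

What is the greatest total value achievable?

177.6

Sort by value density: Clinic D 40/4≈10, Clinic K 44/8≈5.5, Clinic F 48/28≈1.71, Clinic C 12/8≈1.5, Clinic Q 26/25≈1.04, Clinic H 7/15≈0.467, Clinic J 4/20≈0.2.
Take all of Clinic D (4 doses, value 40) — 87 doses left.
Take all of Clinic K (8 doses, value 44) — 79 doses left.
All 28 doses of Clinic F fit (value 48) — 51 remain.
Take all of Clinic C (8 doses, value 12) — 43 doses left.
Take all of Clinic Q (25 doses, value 26) — 18 doses left.
Clinic H: take in full, 15 doses for value 7 — 3 left.
3 doses left: a 3/20 share of Clinic J gives 4×3/20 = 0.6.
Total value = 177.6.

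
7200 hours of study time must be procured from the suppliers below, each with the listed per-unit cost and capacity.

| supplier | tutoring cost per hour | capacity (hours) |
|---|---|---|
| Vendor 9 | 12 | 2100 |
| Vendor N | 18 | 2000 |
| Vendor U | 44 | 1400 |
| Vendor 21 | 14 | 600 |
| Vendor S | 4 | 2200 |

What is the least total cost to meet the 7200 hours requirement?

Cheapest first:
Vendor S (4): use full 2200 → 5000 hours to go.
Vendor 9 (12): use full 2100 → 2900 hours to go.
Vendor 21 (14): use full 600 → 2300 hours to go.
Take 2000 from Vendor N at 18 → need 300 more.
Vendor U (44): take the remaining 300 → done.
Cost = 2200×4 + 2100×12 + 600×14 + 2000×18 + 300×44 = 91600.

91600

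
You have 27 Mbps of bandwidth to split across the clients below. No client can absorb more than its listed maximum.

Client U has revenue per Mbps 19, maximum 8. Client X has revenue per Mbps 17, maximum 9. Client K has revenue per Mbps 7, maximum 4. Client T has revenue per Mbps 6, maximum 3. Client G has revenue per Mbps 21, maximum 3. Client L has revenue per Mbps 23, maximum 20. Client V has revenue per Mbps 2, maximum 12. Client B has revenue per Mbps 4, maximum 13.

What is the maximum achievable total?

Rank by revenue per Mbps: Client L 23 > Client G 21 > Client U 19 > Client X 17 > Client K 7 > Client T 6 > Client B 4 > Client V 2.
Client L takes 20 to reach its cap of 20 ; 7 left.
Give Client G 3 to hit its cap of 3 ; 4 left.
Only 4 left; Client U takes them to reach 4.
Total = 19×4 + 21×3 + 23×20 = 599.

599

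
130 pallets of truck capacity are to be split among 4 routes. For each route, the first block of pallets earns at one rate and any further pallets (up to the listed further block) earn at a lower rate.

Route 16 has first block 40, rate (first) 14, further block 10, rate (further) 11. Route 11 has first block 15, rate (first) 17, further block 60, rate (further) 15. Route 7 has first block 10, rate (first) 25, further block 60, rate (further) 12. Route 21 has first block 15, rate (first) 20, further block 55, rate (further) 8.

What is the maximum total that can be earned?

2125

Order all 8 blocks by rate: Route 7/tier1 25 > Route 21/tier1 20 > Route 11/tier1 17 > Route 11/tier2 15 > Route 16/tier1 14 > Route 7/tier2 12 > Route 16/tier2 11 > Route 21/tier2 8.
Fill Route 7 tier1 block (10 at 25) ; 120 left.
Route 21 tier1 at 20: fill all 15 ; 105 left.
Route 11 tier1 at 17: fill all 15 ; 90 left.
Fill Route 11 tier2 block (60 at 15) ; 30 left.
Route 16 tier1 at 14: only 30 left, fill 30.
Total = 25×10 + 20×15 + 17×15 + 15×60 + 14×30 = 2125.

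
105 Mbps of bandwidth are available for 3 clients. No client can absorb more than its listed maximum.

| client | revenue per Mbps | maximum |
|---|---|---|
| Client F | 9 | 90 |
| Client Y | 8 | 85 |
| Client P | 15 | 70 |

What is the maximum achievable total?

1365

Highest revenue per Mbps first: Client P 15 > Client F 9 > Client Y 8.
Client P: +70 to 70 (cap) — 35 left.
Client F has room for 90 but only 35 remain, so it gets 35.
Total = 9×35 + 15×70 = 1365.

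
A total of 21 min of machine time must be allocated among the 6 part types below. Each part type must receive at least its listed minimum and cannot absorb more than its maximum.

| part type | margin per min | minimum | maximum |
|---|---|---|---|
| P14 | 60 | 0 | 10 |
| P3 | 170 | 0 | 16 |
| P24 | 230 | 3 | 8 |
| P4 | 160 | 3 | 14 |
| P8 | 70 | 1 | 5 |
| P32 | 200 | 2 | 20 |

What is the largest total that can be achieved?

4190

Meeting every minimum uses 0+0+3+3+1+2 = 9 min, leaving 12.
Order the part types by margin per min: P24 230 > P32 200 > P3 170 > P4 160 > P8 70 > P14 60.
P24: +5 to 8 (cap) — 7 left.
P32: +7 (room for 18) → 9. Pool exhausted.
Total = 230×8 + 160×3 + 70×1 + 200×9 = 4190.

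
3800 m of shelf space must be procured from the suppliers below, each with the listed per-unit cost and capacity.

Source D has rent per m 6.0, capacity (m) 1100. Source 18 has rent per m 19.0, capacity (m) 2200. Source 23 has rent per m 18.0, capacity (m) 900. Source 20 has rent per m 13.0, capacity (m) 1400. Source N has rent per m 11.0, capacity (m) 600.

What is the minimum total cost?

Cheapest first:
Take 1100 from Source D at 6.0 — need 2700 more.
Source N (11.0): use full 600 — 2100 m to go.
Source 20 (13.0): use full 1400 — 700 m to go.
Source 23 at 18.0: take 700 of its 900 — requirement met.
Source 18: unused.
Cost = 1100×6.0 + 600×11.0 + 1400×13.0 + 700×18.0 = 44000.

44000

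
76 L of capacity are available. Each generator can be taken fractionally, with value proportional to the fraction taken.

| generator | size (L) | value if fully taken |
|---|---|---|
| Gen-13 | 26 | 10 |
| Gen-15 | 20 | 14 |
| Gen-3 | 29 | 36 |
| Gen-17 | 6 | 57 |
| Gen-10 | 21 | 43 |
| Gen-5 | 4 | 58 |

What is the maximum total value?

Best value per unit of size first: Gen-5 58/4≈14.5, Gen-17 57/6≈9.5, Gen-10 43/21≈2.05, Gen-3 36/29≈1.24, Gen-15 14/20≈0.7, Gen-13 10/26≈0.385.
All 4 L of Gen-5 fit (value 58) — 72 remain.
All 6 L of Gen-17 fit (value 57) — 66 remain.
All 21 L of Gen-10 fit (value 43) — 45 remain.
Take all of Gen-3 (29 L, value 36) — 16 L left.
16 L left: a 16/20 share of Gen-15 gives 14×16/20 = 11.2.
Total value = 205.2.

205.2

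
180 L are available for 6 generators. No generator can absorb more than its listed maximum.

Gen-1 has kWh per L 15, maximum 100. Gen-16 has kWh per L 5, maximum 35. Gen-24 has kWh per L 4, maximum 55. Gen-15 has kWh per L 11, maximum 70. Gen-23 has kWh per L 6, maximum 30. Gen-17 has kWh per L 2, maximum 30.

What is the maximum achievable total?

Order the generators by kWh per L: Gen-1 15 > Gen-15 11 > Gen-23 6 > Gen-16 5 > Gen-24 4 > Gen-17 2.
Give Gen-1 100 to hit its cap of 100 — 80 left.
Give Gen-15 70 to hit its cap of 70 — 10 left.
Gen-23 has room for 30 but only 10 remain, so it gets 10.
Total = 15×100 + 11×70 + 6×10 = 2330.

2330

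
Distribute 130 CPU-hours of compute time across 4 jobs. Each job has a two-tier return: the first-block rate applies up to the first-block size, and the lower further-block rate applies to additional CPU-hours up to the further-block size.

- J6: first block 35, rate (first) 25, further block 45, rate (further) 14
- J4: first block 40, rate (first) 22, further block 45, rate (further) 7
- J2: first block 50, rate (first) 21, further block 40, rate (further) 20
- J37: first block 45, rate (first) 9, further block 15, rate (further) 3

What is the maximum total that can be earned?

2905

Order all 8 blocks by rate: J6/tier1 25 > J4/tier1 22 > J2/tier1 21 > J2/tier2 20 > J6/tier2 14 > J37/tier1 9 > J4/tier2 7 > J37/tier2 3.
J6/tier1 (25): +35 ; 95 left.
J4/tier1 (22): +40 ; 55 left.
J2 tier1 at 21: fill all 50 ; 5 left.
J2/tier2: +5 of 40 at 20; pool empty.
Total = 25×35 + 22×40 + 21×50 + 20×5 = 2905.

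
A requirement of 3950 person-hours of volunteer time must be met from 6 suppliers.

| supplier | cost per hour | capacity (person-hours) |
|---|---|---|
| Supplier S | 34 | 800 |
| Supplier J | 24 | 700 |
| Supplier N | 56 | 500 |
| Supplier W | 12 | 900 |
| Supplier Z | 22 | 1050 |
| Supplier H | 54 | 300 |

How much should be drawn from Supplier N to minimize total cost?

Fill from the cheapest supplier first.
Take 900 from Supplier W at 12 ; need 3050 more.
Supplier Z (22): use full 1050 ; 2000 person-hours to go.
Take 700 from Supplier J at 24 ; need 1300 more.
Take 800 from Supplier S at 34 ; need 500 more.
Supplier H (54): use full 300 ; 200 person-hours to go.
Supplier N (56): take the remaining 200 ; done.

200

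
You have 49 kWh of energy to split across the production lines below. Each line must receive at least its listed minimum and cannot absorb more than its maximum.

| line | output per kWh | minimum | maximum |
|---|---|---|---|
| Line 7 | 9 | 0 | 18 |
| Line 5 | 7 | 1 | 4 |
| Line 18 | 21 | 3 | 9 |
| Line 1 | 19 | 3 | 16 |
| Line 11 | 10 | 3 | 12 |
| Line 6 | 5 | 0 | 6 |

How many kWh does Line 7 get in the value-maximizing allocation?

Meeting every minimum uses 0+1+3+3+3+0 = 10 kWh, leaving 39.
Order the production lines by output per kWh: Line 18 21 > Line 1 19 > Line 11 10 > Line 7 9 > Line 5 7 > Line 6 5.
Line 18 takes 6 more to reach its cap of 9 ; 33 left.
Line 1: +13 to 16 (cap) ; 20 left.
Line 11 takes 9 more to reach its cap of 12 ; 11 left.
Line 7: +11 (room for 18) → 11. Pool exhausted.

11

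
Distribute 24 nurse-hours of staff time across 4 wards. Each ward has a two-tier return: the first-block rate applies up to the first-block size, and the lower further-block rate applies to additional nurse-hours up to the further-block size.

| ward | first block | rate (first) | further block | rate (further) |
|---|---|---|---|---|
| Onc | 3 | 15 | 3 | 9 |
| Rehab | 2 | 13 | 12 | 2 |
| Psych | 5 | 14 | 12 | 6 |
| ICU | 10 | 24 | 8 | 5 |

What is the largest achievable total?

Order all 8 blocks by rate: ICU/T1 24 > Onc/T1 15 > Psych/T1 14 > Rehab/T1 13 > Onc/T2 9 > Psych/T2 6 > ICU/T2 5 > Rehab/T2 2.
ICU/T1 (24): +10 — 14 left.
Onc/T1 (15): +3 — 11 left.
Fill Psych T1 block (5 at 14) — 6 left.
Rehab T1 at 13: fill all 2 — 4 left.
Fill Onc T2 block (3 at 9) — 1 left.
Psych T2 at 6: only 1 left, fill 1.
Total = 24×10 + 15×3 + 14×5 + 13×2 + 9×3 + 6×1 = 414.

414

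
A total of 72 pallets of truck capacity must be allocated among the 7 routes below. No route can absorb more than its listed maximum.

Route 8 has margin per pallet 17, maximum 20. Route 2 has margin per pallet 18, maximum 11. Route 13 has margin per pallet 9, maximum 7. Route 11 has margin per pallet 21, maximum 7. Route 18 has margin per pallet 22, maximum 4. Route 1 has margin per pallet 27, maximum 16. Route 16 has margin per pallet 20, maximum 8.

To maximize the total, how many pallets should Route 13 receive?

Highest margin per pallet first: Route 1 27 > Route 18 22 > Route 11 21 > Route 16 20 > Route 2 18 > Route 8 17 > Route 13 9.
Route 1 takes 16 to reach its cap of 16 → 56 left.
Route 18 takes 4 to reach its cap of 4 → 52 left.
Route 11: +7 to 7 (cap) → 45 left.
Route 16: +8 to 8 (cap) → 37 left.
Route 2 takes 11 to reach its cap of 11 → 26 left.
Route 8: +20 to 20 (cap) → 6 left.
Route 13: +6 (room for 7) → 6. Pool exhausted.

6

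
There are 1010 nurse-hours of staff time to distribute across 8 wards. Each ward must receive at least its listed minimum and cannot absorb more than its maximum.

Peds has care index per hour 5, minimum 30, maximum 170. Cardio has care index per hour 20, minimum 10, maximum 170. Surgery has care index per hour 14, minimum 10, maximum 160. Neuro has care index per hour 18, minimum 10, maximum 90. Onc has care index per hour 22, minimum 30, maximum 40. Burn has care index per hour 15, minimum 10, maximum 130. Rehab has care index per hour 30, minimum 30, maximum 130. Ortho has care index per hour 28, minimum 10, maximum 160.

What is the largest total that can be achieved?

Meeting every minimum uses 30+10+10+10+30+10+30+10 = 140 nurse-hours, leaving 870.
Rank by care index per hour: Rehab 30 > Ortho 28 > Onc 22 > Cardio 20 > Neuro 18 > Burn 15 > Surgery 14 > Peds 5.
Rehab takes 100 more to reach its cap of 130 ; 770 left.
Give Ortho 150 more to hit its cap of 160 ; 620 left.
Onc takes 10 more to reach its cap of 40 ; 610 left.
Give Cardio 160 more to hit its cap of 170 ; 450 left.
Neuro: +80 to 90 (cap) ; 370 left.
Burn: +120 to 130 (cap) ; 250 left.
Give Surgery 150 more to hit its cap of 160 ; 100 left.
Peds: +100 (room for 140) → 130. Pool exhausted.
Total = 5×130 + 20×170 + 14×160 + 18×90 + 22×40 + 15×130 + 30×130 + 28×160 = 19120.

19120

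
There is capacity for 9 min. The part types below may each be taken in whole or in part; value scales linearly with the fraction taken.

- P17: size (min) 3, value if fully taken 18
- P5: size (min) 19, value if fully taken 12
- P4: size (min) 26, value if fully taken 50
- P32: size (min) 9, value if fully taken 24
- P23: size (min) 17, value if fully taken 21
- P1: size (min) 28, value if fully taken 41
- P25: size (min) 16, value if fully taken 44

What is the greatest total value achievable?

34.5

Best value per unit of size first: P17 18/3≈6, P25 44/16≈2.75, P32 24/9≈2.67, P4 50/26≈1.92, P1 41/28≈1.46, P23 21/17≈1.24, P5 12/19≈0.632.
Take all of P17 (3 min, value 18) — 6 min left.
6 min left: a 6/16 share of P25 gives 44×6/16 = 16.5.
Total value = 34.5.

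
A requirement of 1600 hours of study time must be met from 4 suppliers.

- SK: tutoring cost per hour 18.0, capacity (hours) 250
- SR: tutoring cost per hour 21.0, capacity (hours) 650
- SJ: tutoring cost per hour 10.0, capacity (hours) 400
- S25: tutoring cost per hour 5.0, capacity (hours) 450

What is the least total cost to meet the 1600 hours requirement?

21250

Fill from the cheapest supplier first.
S25 (5.0): use full 450 → 1150 hours to go.
SJ at 10.0: take all 400 hours → 750 still needed.
SK at 18.0: take all 250 hours → 500 still needed.
SR at 21.0: take 500 of its 650 → requirement met.
Cost = 450×5.0 + 400×10.0 + 250×18.0 + 500×21.0 = 21250.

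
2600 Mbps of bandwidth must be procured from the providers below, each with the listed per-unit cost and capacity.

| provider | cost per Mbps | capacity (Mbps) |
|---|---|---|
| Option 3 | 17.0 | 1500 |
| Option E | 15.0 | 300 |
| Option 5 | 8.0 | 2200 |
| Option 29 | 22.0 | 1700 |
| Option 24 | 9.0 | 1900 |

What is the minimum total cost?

21200

Use providers in increasing cost order.
Take 2200 from Option 5 at 8.0 — need 400 more.
Take 400 from Option 24 at 9.0 to finish.
Option E, Option 3, Option 29: unused.
Cost = 2200×8.0 + 400×9.0 = 21200.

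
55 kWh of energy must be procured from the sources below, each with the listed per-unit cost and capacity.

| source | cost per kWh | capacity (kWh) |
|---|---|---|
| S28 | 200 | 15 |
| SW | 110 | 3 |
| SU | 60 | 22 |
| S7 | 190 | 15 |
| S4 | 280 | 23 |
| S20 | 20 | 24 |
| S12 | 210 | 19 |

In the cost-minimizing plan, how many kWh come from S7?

6

Cheapest first:
S20 at 20: take all 24 kWh ; 31 still needed.
Take 22 from SU at 60 ; need 9 more.
SW at 110: take all 3 kWh ; 6 still needed.
S7 (190): take the remaining 6 ; done.
S28, S12, S4: unused.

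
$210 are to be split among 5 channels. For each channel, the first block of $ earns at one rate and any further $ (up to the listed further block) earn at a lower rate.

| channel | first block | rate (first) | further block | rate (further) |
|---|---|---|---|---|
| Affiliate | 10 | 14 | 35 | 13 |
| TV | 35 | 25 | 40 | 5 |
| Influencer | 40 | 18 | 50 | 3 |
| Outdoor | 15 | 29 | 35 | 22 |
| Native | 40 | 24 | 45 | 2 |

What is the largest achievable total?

4355

Order all 10 blocks by rate: Outdoor/T1 29 > TV/T1 25 > Native/T1 24 > Outdoor/T2 22 > Influencer/T1 18 > Affiliate/T1 14 > Affiliate/T2 13 > TV/T2 5 > Influencer/T2 3 > Native/T2 2.
Outdoor T1 at 29: fill all 15 → 195 left.
TV/T1 (25): +35 → 160 left.
Native/T1 (24): +40 → 120 left.
Fill Outdoor T2 block (35 at 22) → 85 left.
Influencer T1 at 18: fill all 40 → 45 left.
Affiliate/T1 (14): +10 → 35 left.
Affiliate/T2 (13): +35 → 0 left.
Total = 29×15 + 25×35 + 24×40 + 22×35 + 18×40 + 14×10 + 13×35 = 4355.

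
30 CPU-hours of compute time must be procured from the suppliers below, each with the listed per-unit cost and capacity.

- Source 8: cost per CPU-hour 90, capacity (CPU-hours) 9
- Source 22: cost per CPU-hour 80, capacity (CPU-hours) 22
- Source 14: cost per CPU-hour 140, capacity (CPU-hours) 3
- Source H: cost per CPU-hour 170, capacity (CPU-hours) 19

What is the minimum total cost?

2480

Cheapest first:
Source 22 at 80: take all 22 CPU-hours — 8 still needed.
Take 8 from Source 8 at 90 to finish.
Source 14, Source H: unused.
Cost = 22×80 + 8×90 = 2480.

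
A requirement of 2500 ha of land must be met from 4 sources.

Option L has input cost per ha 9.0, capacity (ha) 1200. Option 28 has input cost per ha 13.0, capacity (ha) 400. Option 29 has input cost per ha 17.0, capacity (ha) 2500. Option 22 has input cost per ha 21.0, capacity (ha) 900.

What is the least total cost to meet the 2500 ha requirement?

31300

Cheapest first:
Take 1200 from Option L at 9.0 ; need 1300 more.
Option 28 (13.0): use full 400 ; 900 ha to go.
Option 29 at 17.0: take 900 of its 2500 ; requirement met.
Option 22: unused.
Cost = 1200×9.0 + 400×13.0 + 900×17.0 = 31300.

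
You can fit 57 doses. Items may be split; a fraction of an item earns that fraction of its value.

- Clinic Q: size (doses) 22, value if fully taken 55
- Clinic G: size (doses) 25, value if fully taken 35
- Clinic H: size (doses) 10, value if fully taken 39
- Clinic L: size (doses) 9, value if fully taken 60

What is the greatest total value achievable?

176.4

Rank by value-to-size ratio: Clinic L 60/9≈6.67, Clinic H 39/10≈3.9, Clinic Q 55/22≈2.5, Clinic G 35/25≈1.4.
Clinic L: take in full, 9 doses for value 60 ; 48 left.
All 10 doses of Clinic H fit (value 39) ; 38 remain.
All 22 doses of Clinic Q fit (value 55) ; 16 remain.
Fill the last 16 doses with part of Clinic G: 16/25 of it earns 22.4.
Total value = 176.4.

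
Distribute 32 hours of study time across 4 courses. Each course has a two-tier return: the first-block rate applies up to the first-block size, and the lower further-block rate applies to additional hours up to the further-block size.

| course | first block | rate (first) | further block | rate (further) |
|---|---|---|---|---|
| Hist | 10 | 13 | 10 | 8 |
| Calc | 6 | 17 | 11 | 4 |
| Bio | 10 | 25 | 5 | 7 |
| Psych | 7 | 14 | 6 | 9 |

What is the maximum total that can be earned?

567

Order all 8 blocks by rate: Bio/T1 25 > Calc/T1 17 > Psych/T1 14 > Hist/T1 13 > Psych/T2 9 > Hist/T2 8 > Bio/T2 7 > Calc/T2 4.
Bio T1 at 25: fill all 10 — 22 left.
Fill Calc T1 block (6 at 17) — 16 left.
Psych/T1 (14): +7 — 9 left.
Hist/T1: +9 of 10 at 13; pool empty.
Total = 25×10 + 17×6 + 14×7 + 13×9 = 567.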